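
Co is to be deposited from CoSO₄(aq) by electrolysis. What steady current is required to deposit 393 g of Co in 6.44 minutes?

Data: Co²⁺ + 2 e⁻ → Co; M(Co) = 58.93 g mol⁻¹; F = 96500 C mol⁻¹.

n(Co) = 393 / 58.93 = 6.669 mol.
n(e⁻) = 2 × 6.669 = 13.34 mol.
Q = n(e⁻)·F = 13.34 × 96500 = 1287000 C.
I = Q/t = 1287000 / 386.40 s = 3330 A.

3330 A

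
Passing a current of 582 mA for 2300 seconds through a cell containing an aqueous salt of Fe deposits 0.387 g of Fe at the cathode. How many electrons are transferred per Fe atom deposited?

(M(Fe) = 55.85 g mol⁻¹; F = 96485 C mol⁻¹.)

Q = I·t = 0.5820 A × 2300.0 s = 1339 C, so n(e⁻) = 1339/96485 = 0.01387 mol.
n(Fe) deposited = 0.387 / 55.85 = 0.006929 mol.
Electrons per atom = n(e⁻)/n(Fe) = 0.01387 / 0.006929 = 2.00 ≈ 2, so the ion is Fe²⁺.

2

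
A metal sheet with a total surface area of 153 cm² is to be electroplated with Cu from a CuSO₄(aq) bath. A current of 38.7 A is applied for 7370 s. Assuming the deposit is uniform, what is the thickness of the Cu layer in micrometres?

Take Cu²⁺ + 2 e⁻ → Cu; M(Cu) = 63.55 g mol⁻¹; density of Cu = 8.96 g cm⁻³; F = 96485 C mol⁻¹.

685 μm

Q = I·t = 38.70 × 7370.0 = 285200 C; n(e⁻) = 2.956 mol.
n(Cu) = n(e⁻)/2 = 1.478 mol, so m = 1.478 × 63.55 = 93.93 g.
Volume = m/ρ = 93.93 / 8.96 = 10.48 cm³.
Thickness = V/A = 10.48 / 153 = 0.0685 cm = 685 μm.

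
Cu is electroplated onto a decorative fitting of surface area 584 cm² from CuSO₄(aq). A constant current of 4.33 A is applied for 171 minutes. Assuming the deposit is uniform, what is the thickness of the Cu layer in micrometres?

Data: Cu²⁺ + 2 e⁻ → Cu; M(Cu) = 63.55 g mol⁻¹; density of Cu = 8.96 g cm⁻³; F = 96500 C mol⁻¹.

Q = I·t = 4.330 × 10260 = 44430 C; n(e⁻) = 0.4604 mol.
n(Cu) = n(e⁻)/2 = 0.2302 mol, so m = 0.2302 × 63.55 = 14.63 g.
Volume = m/ρ = 14.63 / 8.96 = 1.633 cm³.
Thickness = V/A = 1.633 / 584 = 0.00280 cm = 28.0 μm.

28.0 μm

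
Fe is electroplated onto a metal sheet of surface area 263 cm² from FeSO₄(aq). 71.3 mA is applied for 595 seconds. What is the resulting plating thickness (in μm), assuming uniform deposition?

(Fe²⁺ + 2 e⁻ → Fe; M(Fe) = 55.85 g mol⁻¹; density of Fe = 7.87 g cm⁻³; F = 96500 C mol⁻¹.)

0.0593 μm

Q = I·t = 0.07130 × 595.00 = 42.42 C; n(e⁻) = 0.0004396 mol.
n(Fe) = n(e⁻)/2 = 0.0002198 mol, so m = 0.0002198 × 55.85 = 0.01228 g.
Volume = m/ρ = 0.01228 / 7.87 = 0.001560 cm³.
Thickness = V/A = 0.001560 / 263 = 5.93 × 10⁻⁶ cm = 0.0593 μm.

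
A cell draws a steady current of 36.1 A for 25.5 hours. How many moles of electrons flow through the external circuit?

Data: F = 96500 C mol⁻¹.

Q = I·t = 36.10 A × 91800 s = 3314000 C.
n(e⁻) = Q/F = 3314000 / 96500 = 34.3 mol.

34.3 mol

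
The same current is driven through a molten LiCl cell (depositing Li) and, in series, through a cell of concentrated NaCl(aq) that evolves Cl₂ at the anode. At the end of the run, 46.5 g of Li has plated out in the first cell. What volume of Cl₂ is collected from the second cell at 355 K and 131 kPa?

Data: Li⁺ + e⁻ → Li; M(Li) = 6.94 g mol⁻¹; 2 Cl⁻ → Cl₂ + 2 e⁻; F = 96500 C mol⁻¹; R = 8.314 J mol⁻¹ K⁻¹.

75.5 L

n(Li) = 46.5 / 6.94 = 6.700 mol, so n(e⁻) = 1 × 6.700 = 6.700 mol.
The cells are in series, so the same 6.700 mol of electrons passes through the second cell.
2 Cl⁻ → Cl₂ + 2 e⁻ — 2 mol e⁻ per mol Cl₂, so n(Cl₂) = 6.700/2 = 3.350 mol.
V = nRT/P = (3.350 × 8.314 × 355) / (131 × 10³) = 0.0755 m³ = 75.5 L.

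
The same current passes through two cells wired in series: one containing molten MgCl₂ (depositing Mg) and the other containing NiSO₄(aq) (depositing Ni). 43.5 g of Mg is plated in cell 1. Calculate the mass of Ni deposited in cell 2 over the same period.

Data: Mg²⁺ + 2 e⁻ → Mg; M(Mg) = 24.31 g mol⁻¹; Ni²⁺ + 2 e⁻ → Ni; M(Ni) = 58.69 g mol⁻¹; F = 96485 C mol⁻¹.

n(Mg) = 43.5 / 24.31 = 1.789 mol.
Since Mg²⁺ + 2 e⁻ → Mg, n(e⁻) passed = 2 × 1.789 = 3.579 mol.
Cells in series carry the same charge, so the same 3.579 mol of electrons passes through cell 2.
Ni²⁺ + 2 e⁻ → Ni, so n(Ni) = 3.579 / 2 = 1.789 mol.
m(Ni) = 1.789 × 58.69 = 105 g.

105 g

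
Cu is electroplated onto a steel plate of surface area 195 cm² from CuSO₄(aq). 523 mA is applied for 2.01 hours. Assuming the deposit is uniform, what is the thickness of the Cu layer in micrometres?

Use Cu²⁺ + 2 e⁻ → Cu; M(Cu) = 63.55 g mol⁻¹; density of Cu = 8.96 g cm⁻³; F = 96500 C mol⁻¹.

7.13 μm

Q = I·t = 0.5230 × 7236.0 = 3784 C; n(e⁻) = 0.03922 mol.
n(Cu) = n(e⁻)/2 = 0.01961 mol, so m = 0.01961 × 63.55 = 1.246 g.
Volume = m/ρ = 1.246 / 8.96 = 0.1391 cm³.
Thickness = V/A = 0.1391 / 195 = 7.13 × 10⁻⁴ cm = 7.13 μm.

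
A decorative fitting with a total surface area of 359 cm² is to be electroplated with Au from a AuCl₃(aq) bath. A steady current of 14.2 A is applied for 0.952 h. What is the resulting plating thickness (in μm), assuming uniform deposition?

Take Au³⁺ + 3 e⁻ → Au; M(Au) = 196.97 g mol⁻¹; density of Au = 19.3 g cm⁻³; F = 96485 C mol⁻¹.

Q = I·t = 14.20 × 3427.2 = 48670 C; n(e⁻) = 0.5044 mol.
n(Au) = n(e⁻)/3 = 0.1681 mol, so m = 0.1681 × 196.97 = 33.12 g.
Volume = m/ρ = 33.12 / 19.3 = 1.716 cm³.
Thickness = V/A = 1.716 / 359 = 0.00478 cm = 47.8 μm.

47.8 μm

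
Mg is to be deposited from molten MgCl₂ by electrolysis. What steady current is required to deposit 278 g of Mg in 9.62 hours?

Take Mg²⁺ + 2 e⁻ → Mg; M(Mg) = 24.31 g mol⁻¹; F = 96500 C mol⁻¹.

63.7 A

n(Mg) = 278 / 24.31 = 11.44 mol.
n(e⁻) = 2 × 11.44 = 22.87 mol.
Q = n(e⁻)·F = 22.87 × 96500 = 2207000 C.
I = Q/t = 2207000 / 34632 s = 63.7 A.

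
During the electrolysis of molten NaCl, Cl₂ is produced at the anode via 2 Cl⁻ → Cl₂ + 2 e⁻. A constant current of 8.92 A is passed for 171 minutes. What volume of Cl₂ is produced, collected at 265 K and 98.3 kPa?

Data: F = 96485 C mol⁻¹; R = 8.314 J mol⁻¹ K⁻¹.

Q = I·t = 8.920 A × 10260 s = 91520 C.
n(e⁻) = Q/F = 91520 / 96485 = 0.9485 mol.
2 electrons are transferred per Cl₂ molecule, so n(Cl₂) = 0.9485 / 2 = 0.4743 mol.
V = nRT/P = (0.4743 × 8.314 × 265) / (98.3 × 10³ Pa) = 0.0106 m³ = 10.6 L.

10.6 L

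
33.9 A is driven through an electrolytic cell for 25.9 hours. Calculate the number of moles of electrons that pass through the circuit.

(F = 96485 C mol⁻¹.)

32.8 mol

Q = I·t = 33.90 A × 93240 s = 3161000 C.
n(e⁻) = Q/F = 3161000 / 96485 = 32.8 mol.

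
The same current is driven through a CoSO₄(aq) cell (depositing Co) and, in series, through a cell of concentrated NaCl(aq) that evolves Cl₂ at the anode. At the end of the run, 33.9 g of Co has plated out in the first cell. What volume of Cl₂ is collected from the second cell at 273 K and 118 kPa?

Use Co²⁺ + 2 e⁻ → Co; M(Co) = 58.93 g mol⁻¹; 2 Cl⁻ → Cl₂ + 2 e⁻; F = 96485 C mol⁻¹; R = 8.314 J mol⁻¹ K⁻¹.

11.1 L

n(Co) = 33.9 / 58.93 = 0.5753 mol, so n(e⁻) = 2 × 0.5753 = 1.151 mol.
The cells are in series, so the same 1.151 mol of electrons passes through the second cell.
2 Cl⁻ → Cl₂ + 2 e⁻ — 2 mol e⁻ per mol Cl₂, so n(Cl₂) = 1.151/2 = 0.5753 mol.
V = nRT/P = (0.5753 × 8.314 × 273) / (118 × 10³) = 0.0111 m³ = 11.1 L.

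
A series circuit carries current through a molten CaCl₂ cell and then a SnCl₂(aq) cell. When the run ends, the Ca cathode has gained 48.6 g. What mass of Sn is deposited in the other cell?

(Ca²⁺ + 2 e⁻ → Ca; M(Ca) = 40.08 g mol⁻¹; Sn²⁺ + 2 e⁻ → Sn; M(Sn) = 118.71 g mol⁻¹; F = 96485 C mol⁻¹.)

144 g

n(Ca) = 48.6 / 40.08 = 1.213 mol.
Since Ca²⁺ + 2 e⁻ → Ca, n(e⁻) passed = 2 × 1.213 = 2.425 mol.
Cells in series carry the same charge, so the same 2.425 mol of electrons passes through cell 2.
Sn²⁺ + 2 e⁻ → Sn, so n(Sn) = 2.425 / 2 = 1.213 mol.
m(Sn) = 1.213 × 118.71 = 144 g.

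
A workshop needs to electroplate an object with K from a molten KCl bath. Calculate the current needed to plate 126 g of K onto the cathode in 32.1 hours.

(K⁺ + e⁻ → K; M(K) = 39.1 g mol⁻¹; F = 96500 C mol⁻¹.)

n(K) = 126 / 39.1 = 3.223 mol.
n(e⁻) = 1 × 3.223 = 3.223 mol.
Q = n(e⁻)·F = 3.223 × 96500 = 311000 C.
I = Q/t = 311000 / 115560 s = 2.69 A.

2.69 A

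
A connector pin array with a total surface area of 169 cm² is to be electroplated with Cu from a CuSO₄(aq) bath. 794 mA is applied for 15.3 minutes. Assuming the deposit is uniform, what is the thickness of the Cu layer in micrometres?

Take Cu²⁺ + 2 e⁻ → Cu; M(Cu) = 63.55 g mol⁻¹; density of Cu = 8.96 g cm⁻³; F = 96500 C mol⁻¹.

Q = I·t = 0.7940 × 918.00 = 728.9 C; n(e⁻) = 0.007553 mol.
n(Cu) = n(e⁻)/2 = 0.003777 mol, so m = 0.003777 × 63.55 = 0.2400 g.
Volume = m/ρ = 0.2400 / 8.96 = 0.02679 cm³.
Thickness = V/A = 0.02679 / 169 = 1.58 × 10⁻⁴ cm = 1.58 μm.

1.58 μm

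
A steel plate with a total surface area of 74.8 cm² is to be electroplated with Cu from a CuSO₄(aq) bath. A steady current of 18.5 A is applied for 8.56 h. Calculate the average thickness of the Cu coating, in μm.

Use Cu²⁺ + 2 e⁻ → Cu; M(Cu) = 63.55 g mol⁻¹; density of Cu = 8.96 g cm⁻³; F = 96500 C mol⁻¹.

2800 μm

Q = I·t = 18.50 × 30816 = 570100 C; n(e⁻) = 5.908 mol.
n(Cu) = n(e⁻)/2 = 2.954 mol, so m = 2.954 × 63.55 = 187.7 g.
Volume = m/ρ = 187.7 / 8.96 = 20.95 cm³.
Thickness = V/A = 20.95 / 74.8 = 0.280 cm = 2800 μm.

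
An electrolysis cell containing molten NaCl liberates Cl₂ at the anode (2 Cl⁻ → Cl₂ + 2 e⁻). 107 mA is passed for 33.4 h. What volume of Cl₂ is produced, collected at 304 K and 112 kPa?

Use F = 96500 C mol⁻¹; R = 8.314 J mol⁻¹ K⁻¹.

Q = I·t = 0.1070 A × 120240 s = 12870 C.
n(e⁻) = Q/F = 12870 / 96500 = 0.1333 mol.
2 electrons are transferred per Cl₂ molecule, so n(Cl₂) = 0.1333 / 2 = 0.06666 mol.
V = nRT/P = (0.06666 × 8.314 × 304) / (112 × 10³ Pa) = 0.00150 m³ = 1.50 L.

1.50 L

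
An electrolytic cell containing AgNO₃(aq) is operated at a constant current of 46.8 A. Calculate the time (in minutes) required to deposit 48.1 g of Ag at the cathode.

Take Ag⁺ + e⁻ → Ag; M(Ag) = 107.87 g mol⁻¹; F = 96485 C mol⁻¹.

15.3 min

n(Ag) = m/M = 48.1 / 107.87 = 0.4459 mol.
Each Ag atom requires 1 electron, so n(e⁻) = 1 × 0.4459 = 0.4459 mol.
Q = n(e⁻)·F = 0.4459 × 96485 = 43020 C.
t = Q/I = 43020 / 46.80 A = 919.3 s = 15.3 min.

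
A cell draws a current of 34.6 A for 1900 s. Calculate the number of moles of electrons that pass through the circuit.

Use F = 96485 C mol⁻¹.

0.681 mol

Q = I·t = 34.60 A × 1900.0 s = 65740 C.
n(e⁻) = Q/F = 65740 / 96485 = 0.681 mol.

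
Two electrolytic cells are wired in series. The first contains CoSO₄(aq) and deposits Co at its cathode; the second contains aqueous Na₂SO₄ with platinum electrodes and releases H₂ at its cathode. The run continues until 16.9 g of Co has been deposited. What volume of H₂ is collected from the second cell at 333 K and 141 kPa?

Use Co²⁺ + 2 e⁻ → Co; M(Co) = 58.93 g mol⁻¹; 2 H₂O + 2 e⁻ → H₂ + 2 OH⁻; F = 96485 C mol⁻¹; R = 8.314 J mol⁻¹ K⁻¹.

5.63 L

n(Co) = 16.9 / 58.93 = 0.2868 mol, so n(e⁻) = 2 × 0.2868 = 0.5736 mol.
The cells are in series, so the same 0.5736 mol of electrons passes through the second cell.
2 H₂O + 2 e⁻ → H₂ + 2 OH⁻ — 2 mol e⁻ per mol H₂, so n(H₂) = 0.5736/2 = 0.2868 mol.
V = nRT/P = (0.2868 × 8.314 × 333) / (141 × 10³) = 0.00563 m³ = 5.63 L.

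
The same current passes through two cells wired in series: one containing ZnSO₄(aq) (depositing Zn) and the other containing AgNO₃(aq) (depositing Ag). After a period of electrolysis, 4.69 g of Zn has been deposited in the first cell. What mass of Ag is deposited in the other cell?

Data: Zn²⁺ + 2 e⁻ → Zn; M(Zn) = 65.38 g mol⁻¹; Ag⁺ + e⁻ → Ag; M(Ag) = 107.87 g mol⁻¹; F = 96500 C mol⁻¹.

15.5 g

n(Zn) = 4.69 / 65.38 = 0.07173 mol.
Since Zn²⁺ + 2 e⁻ → Zn, n(e⁻) passed = 2 × 0.07173 = 0.1435 mol.
Cells in series carry the same charge, so the same 0.1435 mol of electrons passes through cell 2.
Ag⁺ + e⁻ → Ag, so n(Ag) = 0.1435 / 1 = 0.1435 mol.
m(Ag) = 0.1435 × 107.87 = 15.5 g.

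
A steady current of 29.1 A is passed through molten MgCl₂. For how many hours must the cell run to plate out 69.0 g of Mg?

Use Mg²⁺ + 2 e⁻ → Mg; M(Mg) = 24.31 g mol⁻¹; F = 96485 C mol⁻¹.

n(Mg) = m/M = 69.0 / 24.31 = 2.838 mol.
Each Mg atom requires 2 electrons, so n(e⁻) = 2 × 2.838 = 5.677 mol.
Q = n(e⁻)·F = 5.677 × 96485 = 547700 C.
t = Q/I = 547700 / 29.10 A = 18820 s = 5.23 h.

5.23 h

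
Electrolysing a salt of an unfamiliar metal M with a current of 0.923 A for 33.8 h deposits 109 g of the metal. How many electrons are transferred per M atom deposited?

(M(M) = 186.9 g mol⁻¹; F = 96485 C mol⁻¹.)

2

Q = I·t = 0.9230 A × 121680 s = 112300 C, so n(e⁻) = 112300/96485 = 1.164 mol.
n(M) deposited = 109 / 186.9 = 0.5832 mol.
Electrons per atom = n(e⁻)/n(M) = 1.164 / 0.5832 = 2.00 ≈ 2, so the ion is M²⁺.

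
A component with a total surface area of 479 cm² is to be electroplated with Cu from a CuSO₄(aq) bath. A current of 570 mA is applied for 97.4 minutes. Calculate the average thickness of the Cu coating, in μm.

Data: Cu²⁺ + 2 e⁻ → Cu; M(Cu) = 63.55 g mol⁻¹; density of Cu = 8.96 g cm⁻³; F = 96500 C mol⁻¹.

Q = I·t = 0.5700 × 5844.0 = 3331 C; n(e⁻) = 0.03452 mol.
n(Cu) = n(e⁻)/2 = 0.01726 mol, so m = 0.01726 × 63.55 = 1.097 g.
Volume = m/ρ = 1.097 / 8.96 = 0.1224 cm³.
Thickness = V/A = 0.1224 / 479 = 2.56 × 10⁻⁴ cm = 2.56 μm.

2.56 μm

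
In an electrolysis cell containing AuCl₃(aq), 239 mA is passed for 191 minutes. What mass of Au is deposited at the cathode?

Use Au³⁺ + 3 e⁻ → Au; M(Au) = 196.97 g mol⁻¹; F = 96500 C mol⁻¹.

1.86 g

Q = I·t = 0.2390 A × 11460 s = 2739 C.
n(e⁻) = Q/F = 2739 / 96500 = 0.02838 mol.
Au³⁺ + 3 e⁻ → Au, so n(Au) = n(e⁻)/3 = 0.009461 mol.
m = n·M = 0.009461 × 196.97 = 1.86 g.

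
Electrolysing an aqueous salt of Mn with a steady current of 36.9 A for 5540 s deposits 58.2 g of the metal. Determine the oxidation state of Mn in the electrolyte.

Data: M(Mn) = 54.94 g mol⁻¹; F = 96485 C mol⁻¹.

+2

Q = I·t = 36.90 A × 5540.0 s = 204400 C, so n(e⁻) = 204400/96485 = 2.119 mol.
n(Mn) deposited = 58.2 / 54.94 = 1.059 mol.
Electrons per atom = n(e⁻)/n(Mn) = 2.119 / 1.059 = 2.00 ≈ 2, so the ion is Mn²⁺.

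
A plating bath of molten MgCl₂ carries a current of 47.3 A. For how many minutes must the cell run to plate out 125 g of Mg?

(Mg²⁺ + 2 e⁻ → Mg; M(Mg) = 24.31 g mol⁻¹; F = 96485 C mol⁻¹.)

350 min

n(Mg) = m/M = 125 / 24.31 = 5.142 mol.
Each Mg atom requires 2 electrons, so n(e⁻) = 2 × 5.142 = 10.28 mol.
Q = n(e⁻)·F = 10.28 × 96485 = 992200 C.
t = Q/I = 992200 / 47.30 A = 20980 s = 350 min.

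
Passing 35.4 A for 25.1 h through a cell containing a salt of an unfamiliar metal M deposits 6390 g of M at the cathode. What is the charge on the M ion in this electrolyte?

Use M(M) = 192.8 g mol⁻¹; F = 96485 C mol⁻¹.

Q = I·t = 35.40 A × 90360 s = 3199000 C, so n(e⁻) = 3199000/96485 = 33.15 mol.
n(M) deposited = 6390 / 192.8 = 33.14 mol.
Electrons per atom = n(e⁻)/n(M) = 33.15 / 33.14 = 1.00 ≈ 1, so the ion is M⁺.

+1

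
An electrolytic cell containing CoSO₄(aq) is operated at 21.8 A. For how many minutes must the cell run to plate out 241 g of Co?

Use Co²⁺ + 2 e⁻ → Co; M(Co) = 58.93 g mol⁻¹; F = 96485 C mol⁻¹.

n(Co) = m/M = 241 / 58.93 = 4.090 mol.
Each Co atom requires 2 electrons, so n(e⁻) = 2 × 4.090 = 8.179 mol.
Q = n(e⁻)·F = 8.179 × 96485 = 789200 C.
t = Q/I = 789200 / 21.80 A = 36200 s = 603 min.

603 min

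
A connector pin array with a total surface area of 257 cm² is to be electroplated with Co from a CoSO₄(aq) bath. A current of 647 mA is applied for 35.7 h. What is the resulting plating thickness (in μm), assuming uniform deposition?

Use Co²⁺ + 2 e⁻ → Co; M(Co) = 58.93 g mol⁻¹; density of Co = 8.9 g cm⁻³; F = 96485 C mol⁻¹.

Q = I·t = 0.6470 × 128520 = 83150 C; n(e⁻) = 0.8618 mol.
n(Co) = n(e⁻)/2 = 0.4309 mol, so m = 0.4309 × 58.93 = 25.39 g.
Volume = m/ρ = 25.39 / 8.9 = 2.853 cm³.
Thickness = V/A = 2.853 / 257 = 0.0111 cm = 111 μm.

111 μm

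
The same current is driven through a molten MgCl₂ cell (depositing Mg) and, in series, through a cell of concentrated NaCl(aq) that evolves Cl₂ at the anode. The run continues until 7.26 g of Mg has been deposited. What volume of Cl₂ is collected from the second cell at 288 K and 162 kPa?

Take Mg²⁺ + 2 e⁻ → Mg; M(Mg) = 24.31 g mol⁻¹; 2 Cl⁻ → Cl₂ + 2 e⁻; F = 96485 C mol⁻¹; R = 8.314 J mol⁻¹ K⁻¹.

4.41 L

n(Mg) = 7.26 / 24.31 = 0.2986 mol, so n(e⁻) = 2 × 0.2986 = 0.5973 mol.
The cells are in series, so the same 0.5973 mol of electrons passes through the second cell.
2 Cl⁻ → Cl₂ + 2 e⁻ — 2 mol e⁻ per mol Cl₂, so n(Cl₂) = 0.5973/2 = 0.2986 mol.
V = nRT/P = (0.2986 × 8.314 × 288) / (162 × 10³) = 0.00441 m³ = 4.41 L.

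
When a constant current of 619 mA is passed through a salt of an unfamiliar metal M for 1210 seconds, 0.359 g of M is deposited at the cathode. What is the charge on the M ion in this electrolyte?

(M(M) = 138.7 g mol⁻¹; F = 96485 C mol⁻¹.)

Q = I·t = 0.6190 A × 1210.0 s = 749.0 C, so n(e⁻) = 749.0/96485 = 0.007763 mol.
n(M) deposited = 0.359 / 138.7 = 0.002588 mol.
Electrons per atom = n(e⁻)/n(M) = 0.007763 / 0.002588 = 3.00 ≈ 3, so the ion is M³⁺.

+3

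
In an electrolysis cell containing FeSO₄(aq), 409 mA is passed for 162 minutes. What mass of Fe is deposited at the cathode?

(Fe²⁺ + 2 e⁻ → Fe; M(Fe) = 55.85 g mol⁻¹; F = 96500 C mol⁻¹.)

1.15 g

Q = I·t = 0.4090 A × 9720.0 s = 3975 C.
n(e⁻) = Q/F = 3975 / 96500 = 0.04120 mol.
Fe²⁺ + 2 e⁻ → Fe, so n(Fe) = n(e⁻)/2 = 0.02060 mol.
m = n·M = 0.02060 × 55.85 = 1.15 g.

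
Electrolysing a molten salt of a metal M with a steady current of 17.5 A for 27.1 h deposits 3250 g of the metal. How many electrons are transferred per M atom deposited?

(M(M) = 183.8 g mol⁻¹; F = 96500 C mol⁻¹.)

1

Q = I·t = 17.50 A × 97560 s = 1707000 C, so n(e⁻) = 1707000/96500 = 17.69 mol.
n(M) deposited = 3250 / 183.8 = 17.68 mol.
Electrons per atom = n(e⁻)/n(M) = 17.69 / 17.68 = 1.00 ≈ 1, so the ion is M⁺.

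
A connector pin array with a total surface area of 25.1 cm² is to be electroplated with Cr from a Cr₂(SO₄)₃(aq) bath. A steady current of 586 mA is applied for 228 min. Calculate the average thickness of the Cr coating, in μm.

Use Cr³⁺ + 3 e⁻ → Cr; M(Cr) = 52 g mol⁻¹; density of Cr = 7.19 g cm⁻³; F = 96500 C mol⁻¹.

79.8 μm

Q = I·t = 0.5860 × 13680 = 8016 C; n(e⁻) = 0.08307 mol.
n(Cr) = n(e⁻)/3 = 0.02769 mol, so m = 0.02769 × 52 = 1.440 g.
Volume = m/ρ = 1.440 / 7.19 = 0.2003 cm³.
Thickness = V/A = 0.2003 / 25.1 = 0.00798 cm = 79.8 μm.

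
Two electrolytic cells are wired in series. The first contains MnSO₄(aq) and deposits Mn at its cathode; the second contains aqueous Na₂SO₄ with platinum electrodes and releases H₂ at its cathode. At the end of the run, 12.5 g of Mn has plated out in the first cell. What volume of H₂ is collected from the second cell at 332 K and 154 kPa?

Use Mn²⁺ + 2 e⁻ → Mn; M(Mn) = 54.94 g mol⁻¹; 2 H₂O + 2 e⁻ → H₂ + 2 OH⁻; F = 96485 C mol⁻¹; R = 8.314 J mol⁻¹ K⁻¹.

n(Mn) = 12.5 / 54.94 = 0.2275 mol, so n(e⁻) = 2 × 0.2275 = 0.4550 mol.
The cells are in series, so the same 0.4550 mol of electrons passes through the second cell.
2 H₂O + 2 e⁻ → H₂ + 2 OH⁻ — 2 mol e⁻ per mol H₂, so n(H₂) = 0.4550/2 = 0.2275 mol.
V = nRT/P = (0.2275 × 8.314 × 332) / (154 × 10³) = 0.00408 m³ = 4.08 L.

4.08 L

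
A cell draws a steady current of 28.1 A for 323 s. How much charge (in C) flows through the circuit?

9080 C

Q = I·t = 28.10 A × 323.00 s = 9080 C.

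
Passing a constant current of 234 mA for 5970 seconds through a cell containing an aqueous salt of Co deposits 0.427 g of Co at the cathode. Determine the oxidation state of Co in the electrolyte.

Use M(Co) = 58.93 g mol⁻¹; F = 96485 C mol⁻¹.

+2

Q = I·t = 0.2340 A × 5970.0 s = 1397 C, so n(e⁻) = 1397/96485 = 0.01448 mol.
n(Co) deposited = 0.427 / 58.93 = 0.007246 mol.
Electrons per atom = n(e⁻)/n(Co) = 0.01448 / 0.007246 = 2.00 ≈ 2, so the ion is Co²⁺.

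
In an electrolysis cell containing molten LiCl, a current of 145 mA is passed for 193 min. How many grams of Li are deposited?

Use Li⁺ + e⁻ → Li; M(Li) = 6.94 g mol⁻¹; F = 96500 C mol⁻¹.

Q = I·t = 0.1450 A × 11580 s = 1679 C.
n(e⁻) = Q/F = 1679 / 96500 = 0.01740 mol.
Li⁺ + e⁻ → Li, so n(Li) = n(e⁻)/1 = 0.01740 mol.
m = n·M = 0.01740 × 6.94 = 0.121 g.

0.121 g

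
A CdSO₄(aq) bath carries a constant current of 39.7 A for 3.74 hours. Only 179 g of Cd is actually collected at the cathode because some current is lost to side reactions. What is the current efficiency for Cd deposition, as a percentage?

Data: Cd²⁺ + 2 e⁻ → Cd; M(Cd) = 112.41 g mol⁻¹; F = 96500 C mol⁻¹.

Q = I·t = 39.70 × 13464 = 534500 C; n(e⁻) = 534500/96500 = 5.539 mol.
Theoretical n(Cd) = n(e⁻)/2 = 2.770 mol, i.e. m_theo = 2.770 × 112.41 = 311.3 g.
Efficiency = m_actual / m_theo = 179 / 311.3 = 57.5 %.

57.5 %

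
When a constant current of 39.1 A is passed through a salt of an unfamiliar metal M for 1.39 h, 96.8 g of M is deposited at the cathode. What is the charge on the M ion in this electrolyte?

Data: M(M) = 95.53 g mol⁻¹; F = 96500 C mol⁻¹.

+2

Q = I·t = 39.10 A × 5004.0 s = 195700 C, so n(e⁻) = 195700/96500 = 2.028 mol.
n(M) deposited = 96.8 / 95.53 = 1.013 mol.
Electrons per atom = n(e⁻)/n(M) = 2.028 / 1.013 = 2.00 ≈ 2, so the ion is M²⁺.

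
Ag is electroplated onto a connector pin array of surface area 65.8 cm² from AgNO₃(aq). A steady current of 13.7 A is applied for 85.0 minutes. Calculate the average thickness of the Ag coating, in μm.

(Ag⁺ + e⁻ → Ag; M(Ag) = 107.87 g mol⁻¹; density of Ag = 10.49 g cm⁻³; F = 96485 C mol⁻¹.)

1130 μm

Q = I·t = 13.70 × 5100.0 = 69870 C; n(e⁻) = 0.7242 mol.
n(Ag) = n(e⁻)/1 = 0.7242 mol, so m = 0.7242 × 107.87 = 78.11 g.
Volume = m/ρ = 78.11 / 10.49 = 7.447 cm³.
Thickness = V/A = 7.447 / 65.8 = 0.113 cm = 1130 μm.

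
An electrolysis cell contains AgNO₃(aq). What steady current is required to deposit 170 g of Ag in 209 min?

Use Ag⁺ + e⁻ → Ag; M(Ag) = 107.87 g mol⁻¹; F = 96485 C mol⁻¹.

12.1 A

n(Ag) = 170 / 107.87 = 1.576 mol.
n(e⁻) = 1 × 1.576 = 1.576 mol.
Q = n(e⁻)·F = 1.576 × 96485 = 152100 C.
I = Q/t = 152100 / 12540 s = 12.1 A.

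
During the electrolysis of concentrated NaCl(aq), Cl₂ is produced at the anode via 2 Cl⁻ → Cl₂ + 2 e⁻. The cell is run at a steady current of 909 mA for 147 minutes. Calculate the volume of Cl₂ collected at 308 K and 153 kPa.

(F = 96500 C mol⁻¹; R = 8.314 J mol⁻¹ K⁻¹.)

Q = I·t = 0.9090 A × 8820.0 s = 8017 C.
n(e⁻) = Q/F = 8017 / 96500 = 0.08308 mol.
2 electrons are transferred per Cl₂ molecule, so n(Cl₂) = 0.08308 / 2 = 0.04154 mol.
V = nRT/P = (0.04154 × 8.314 × 308) / (153 × 10³ Pa) = 6.95 × 10⁻⁴ m³ = 0.695 L.

0.695 L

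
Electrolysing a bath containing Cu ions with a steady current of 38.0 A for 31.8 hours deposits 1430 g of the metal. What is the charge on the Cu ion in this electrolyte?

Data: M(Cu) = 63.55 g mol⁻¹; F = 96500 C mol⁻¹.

Q = I·t = 38.00 A × 114480 s = 4350000 C, so n(e⁻) = 4350000/96500 = 45.08 mol.
n(Cu) deposited = 1430 / 63.55 = 22.50 mol.
Electrons per atom = n(e⁻)/n(Cu) = 45.08 / 22.50 = 2.00 ≈ 2, so the ion is Cu²⁺.

+2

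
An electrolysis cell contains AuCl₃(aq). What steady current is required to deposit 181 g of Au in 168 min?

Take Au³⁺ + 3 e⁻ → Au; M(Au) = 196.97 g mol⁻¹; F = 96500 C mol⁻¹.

n(Au) = 181 / 196.97 = 0.9189 mol.
n(e⁻) = 3 × 0.9189 = 2.757 mol.
Q = n(e⁻)·F = 2.757 × 96500 = 266000 C.
I = Q/t = 266000 / 10080 s = 26.4 A.

26.4 A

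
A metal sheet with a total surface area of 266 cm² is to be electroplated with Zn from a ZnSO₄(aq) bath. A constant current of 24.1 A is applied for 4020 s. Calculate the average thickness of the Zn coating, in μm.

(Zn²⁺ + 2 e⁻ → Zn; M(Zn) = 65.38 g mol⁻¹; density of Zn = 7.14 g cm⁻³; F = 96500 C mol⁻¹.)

Q = I·t = 24.10 × 4020.0 = 96880 C; n(e⁻) = 1.004 mol.
n(Zn) = n(e⁻)/2 = 0.5020 mol, so m = 0.5020 × 65.38 = 32.82 g.
Volume = m/ρ = 32.82 / 7.14 = 4.597 cm³.
Thickness = V/A = 4.597 / 266 = 0.0173 cm = 173 μm.

173 μm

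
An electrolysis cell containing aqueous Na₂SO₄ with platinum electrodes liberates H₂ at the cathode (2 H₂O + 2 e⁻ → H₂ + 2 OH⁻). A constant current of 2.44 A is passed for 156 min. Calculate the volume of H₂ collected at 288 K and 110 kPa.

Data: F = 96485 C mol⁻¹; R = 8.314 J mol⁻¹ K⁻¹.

Q = I·t = 2.440 A × 9360.0 s = 22840 C.
n(e⁻) = Q/F = 22840 / 96485 = 0.2367 mol.
2 electrons are transferred per H₂ molecule, so n(H₂) = 0.2367 / 2 = 0.1184 mol.
V = nRT/P = (0.1184 × 8.314 × 288) / (110 × 10³ Pa) = 0.00258 m³ = 2.58 L.

2.58 L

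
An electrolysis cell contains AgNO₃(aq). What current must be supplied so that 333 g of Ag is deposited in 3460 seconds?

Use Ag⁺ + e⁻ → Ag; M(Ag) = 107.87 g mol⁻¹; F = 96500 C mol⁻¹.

n(Ag) = 333 / 107.87 = 3.087 mol.
n(e⁻) = 1 × 3.087 = 3.087 mol.
Q = n(e⁻)·F = 3.087 × 96500 = 297900 C.
I = Q/t = 297900 / 3460.0 s = 86.1 A.

86.1 A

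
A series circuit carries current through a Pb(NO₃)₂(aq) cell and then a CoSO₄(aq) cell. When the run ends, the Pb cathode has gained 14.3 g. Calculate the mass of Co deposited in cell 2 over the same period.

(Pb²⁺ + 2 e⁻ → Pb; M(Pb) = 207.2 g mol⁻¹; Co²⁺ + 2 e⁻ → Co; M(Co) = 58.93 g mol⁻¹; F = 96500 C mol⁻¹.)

n(Pb) = 14.3 / 207.2 = 0.06902 mol.
Since Pb²⁺ + 2 e⁻ → Pb, n(e⁻) passed = 2 × 0.06902 = 0.1380 mol.
Cells in series carry the same charge, so the same 0.1380 mol of electrons passes through cell 2.
Co²⁺ + 2 e⁻ → Co, so n(Co) = 0.1380 / 2 = 0.06902 mol.
m(Co) = 0.06902 × 58.93 = 4.07 g.

4.07 g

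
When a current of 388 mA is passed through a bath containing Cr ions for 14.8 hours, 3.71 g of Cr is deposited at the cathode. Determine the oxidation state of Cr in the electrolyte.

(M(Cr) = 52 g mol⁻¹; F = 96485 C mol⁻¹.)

+3

Q = I·t = 0.3880 A × 53280 s = 20670 C, so n(e⁻) = 20670/96485 = 0.2143 mol.
n(Cr) deposited = 3.71 / 52 = 0.07135 mol.
Electrons per atom = n(e⁻)/n(Cr) = 0.2143 / 0.07135 = 3.00 ≈ 3, so the ion is Cr³⁺.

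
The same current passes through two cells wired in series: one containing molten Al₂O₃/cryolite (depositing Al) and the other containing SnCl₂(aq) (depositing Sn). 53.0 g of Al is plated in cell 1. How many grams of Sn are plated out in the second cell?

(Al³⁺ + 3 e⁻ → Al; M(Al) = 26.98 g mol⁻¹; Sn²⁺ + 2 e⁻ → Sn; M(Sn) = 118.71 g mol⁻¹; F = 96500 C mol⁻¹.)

350 g

n(Al) = 53.0 / 26.98 = 1.964 mol.
Since Al³⁺ + 3 e⁻ → Al, n(e⁻) passed = 3 × 1.964 = 5.893 mol.
Cells in series carry the same charge, so the same 5.893 mol of electrons passes through cell 2.
Sn²⁺ + 2 e⁻ → Sn, so n(Sn) = 5.893 / 2 = 2.947 mol.
m(Sn) = 2.947 × 118.71 = 350 g.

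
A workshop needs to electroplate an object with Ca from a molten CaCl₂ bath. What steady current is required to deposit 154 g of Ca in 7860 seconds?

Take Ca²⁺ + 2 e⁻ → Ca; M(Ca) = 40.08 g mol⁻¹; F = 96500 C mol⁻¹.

n(Ca) = 154 / 40.08 = 3.842 mol.
n(e⁻) = 2 × 3.842 = 7.685 mol.
Q = n(e⁻)·F = 7.685 × 96500 = 741600 C.
I = Q/t = 741600 / 7860.0 s = 94.3 A.

94.3 A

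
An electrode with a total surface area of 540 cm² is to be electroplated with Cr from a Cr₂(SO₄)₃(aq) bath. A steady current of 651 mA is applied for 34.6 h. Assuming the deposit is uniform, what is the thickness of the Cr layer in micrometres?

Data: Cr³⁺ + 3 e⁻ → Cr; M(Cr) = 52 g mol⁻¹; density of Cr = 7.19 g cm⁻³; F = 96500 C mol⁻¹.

Q = I·t = 0.6510 × 124560 = 81090 C; n(e⁻) = 0.8403 mol.
n(Cr) = n(e⁻)/3 = 0.2801 mol, so m = 0.2801 × 52 = 14.57 g.
Volume = m/ρ = 14.57 / 7.19 = 2.026 cm³.
Thickness = V/A = 2.026 / 540 = 0.00375 cm = 37.5 μm.

37.5 μm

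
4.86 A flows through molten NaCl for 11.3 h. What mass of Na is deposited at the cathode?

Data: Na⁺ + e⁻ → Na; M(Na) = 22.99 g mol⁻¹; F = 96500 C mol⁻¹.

47.1 g

Q = I·t = 4.860 A × 40680 s = 197700 C.
n(e⁻) = Q/F = 197700 / 96500 = 2.049 mol.
Na⁺ + e⁻ → Na, so n(Na) = n(e⁻)/1 = 2.049 mol.
m = n·M = 2.049 × 22.99 = 47.1 g.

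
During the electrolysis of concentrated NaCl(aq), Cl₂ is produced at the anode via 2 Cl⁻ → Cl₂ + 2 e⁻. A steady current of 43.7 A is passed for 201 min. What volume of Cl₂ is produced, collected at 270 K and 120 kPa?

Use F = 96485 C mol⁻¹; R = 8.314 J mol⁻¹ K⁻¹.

51.1 L

Q = I·t = 43.70 A × 12060 s = 527000 C.
n(e⁻) = Q/F = 527000 / 96485 = 5.462 mol.
2 electrons are transferred per Cl₂ molecule, so n(Cl₂) = 5.462 / 2 = 2.731 mol.
V = nRT/P = (2.731 × 8.314 × 270) / (120 × 10³ Pa) = 0.0511 m³ = 51.1 L.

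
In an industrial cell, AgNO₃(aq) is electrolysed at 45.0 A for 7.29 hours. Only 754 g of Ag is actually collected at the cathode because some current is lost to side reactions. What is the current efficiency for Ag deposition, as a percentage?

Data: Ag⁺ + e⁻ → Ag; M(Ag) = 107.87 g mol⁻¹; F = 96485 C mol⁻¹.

Q = I·t = 45.00 × 26244 = 1181000 C; n(e⁻) = 1181000/96485 = 12.24 mol.
Theoretical n(Ag) = n(e⁻)/1 = 12.24 mol, i.e. m_theo = 12.24 × 107.87 = 1320 g.
Efficiency = m_actual / m_theo = 754 / 1320 = 57.1 %.

57.1 %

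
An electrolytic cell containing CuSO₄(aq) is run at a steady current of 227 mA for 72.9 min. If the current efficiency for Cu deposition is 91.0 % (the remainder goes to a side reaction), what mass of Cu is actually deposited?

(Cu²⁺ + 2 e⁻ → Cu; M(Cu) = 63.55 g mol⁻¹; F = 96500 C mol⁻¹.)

Q = I·t = 0.2270 × 4374.0 = 992.9 C.
n(e⁻) = 992.9/96500 = 0.01029 mol; theoretically n(Cu) = 0.01029/2 = 0.005145 mol, m_theo = 0.3269 g.
At 91.0 % efficiency, m_actual = 0.910 × 0.3269 = 0.298 g.

0.298 g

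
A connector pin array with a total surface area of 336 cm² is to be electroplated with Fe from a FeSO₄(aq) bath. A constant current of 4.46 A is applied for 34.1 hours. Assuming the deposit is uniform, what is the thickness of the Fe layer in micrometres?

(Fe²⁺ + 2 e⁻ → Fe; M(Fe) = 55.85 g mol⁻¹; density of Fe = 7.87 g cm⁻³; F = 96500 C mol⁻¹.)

Q = I·t = 4.460 × 122760 = 547500 C; n(e⁻) = 5.674 mol.
n(Fe) = n(e⁻)/2 = 2.837 mol, so m = 2.837 × 55.85 = 158.4 g.
Volume = m/ρ = 158.4 / 7.87 = 20.13 cm³.
Thickness = V/A = 20.13 / 336 = 0.0599 cm = 599 μm.

599 μm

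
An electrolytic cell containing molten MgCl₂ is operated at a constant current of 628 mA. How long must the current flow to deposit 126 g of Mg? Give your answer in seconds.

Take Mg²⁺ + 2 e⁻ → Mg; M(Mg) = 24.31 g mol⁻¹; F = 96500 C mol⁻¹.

n(Mg) = m/M = 126 / 24.31 = 5.183 mol.
Each Mg atom requires 2 electrons, so n(e⁻) = 2 × 5.183 = 10.37 mol.
Q = n(e⁻)·F = 10.37 × 96500 = 1000000 C.
t = Q/I = 1000000 / 0.6280 A = 1593000 s.

1.59 × 10⁶ s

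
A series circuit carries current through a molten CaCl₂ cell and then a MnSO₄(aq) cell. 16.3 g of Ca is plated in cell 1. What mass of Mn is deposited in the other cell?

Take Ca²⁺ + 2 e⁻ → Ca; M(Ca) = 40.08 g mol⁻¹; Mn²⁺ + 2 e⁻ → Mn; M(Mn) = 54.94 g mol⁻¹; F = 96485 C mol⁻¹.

n(Ca) = 16.3 / 40.08 = 0.4067 mol.
Since Ca²⁺ + 2 e⁻ → Ca, n(e⁻) passed = 2 × 0.4067 = 0.8134 mol.
Cells in series carry the same charge, so the same 0.8134 mol of electrons passes through cell 2.
Mn²⁺ + 2 e⁻ → Mn, so n(Mn) = 0.8134 / 2 = 0.4067 mol.
m(Mn) = 0.4067 × 54.94 = 22.3 g.

22.3 g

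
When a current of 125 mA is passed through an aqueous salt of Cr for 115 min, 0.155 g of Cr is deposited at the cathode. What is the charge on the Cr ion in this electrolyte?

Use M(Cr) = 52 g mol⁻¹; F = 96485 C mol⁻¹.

Q = I·t = 0.1250 A × 6900.0 s = 862.5 C, so n(e⁻) = 862.5/96485 = 0.008939 mol.
n(Cr) deposited = 0.155 / 52 = 0.002981 mol.
Electrons per atom = n(e⁻)/n(Cr) = 0.008939 / 0.002981 = 3.00 ≈ 3, so the ion is Cr³⁺.

+3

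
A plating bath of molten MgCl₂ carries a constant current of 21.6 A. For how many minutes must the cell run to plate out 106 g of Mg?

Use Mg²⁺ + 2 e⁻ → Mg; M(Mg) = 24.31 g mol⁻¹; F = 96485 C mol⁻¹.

n(Mg) = m/M = 106 / 24.31 = 4.360 mol.
Each Mg atom requires 2 electrons, so n(e⁻) = 2 × 4.360 = 8.721 mol.
Q = n(e⁻)·F = 8.721 × 96485 = 841400 C.
t = Q/I = 841400 / 21.60 A = 38950 s = 649 min.

649 min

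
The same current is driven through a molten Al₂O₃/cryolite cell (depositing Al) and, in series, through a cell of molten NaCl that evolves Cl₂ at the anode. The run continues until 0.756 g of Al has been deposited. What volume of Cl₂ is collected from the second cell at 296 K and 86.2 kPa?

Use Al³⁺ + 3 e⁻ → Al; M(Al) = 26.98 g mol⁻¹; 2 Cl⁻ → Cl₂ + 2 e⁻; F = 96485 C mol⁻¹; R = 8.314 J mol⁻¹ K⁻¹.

n(Al) = 0.756 / 26.98 = 0.02802 mol, so n(e⁻) = 3 × 0.02802 = 0.08406 mol.
The cells are in series, so the same 0.08406 mol of electrons passes through the second cell.
2 Cl⁻ → Cl₂ + 2 e⁻ — 2 mol e⁻ per mol Cl₂, so n(Cl₂) = 0.08406/2 = 0.04203 mol.
V = nRT/P = (0.04203 × 8.314 × 296) / (86.2 × 10³) = 0.00120 m³ = 1.20 L.

1.20 L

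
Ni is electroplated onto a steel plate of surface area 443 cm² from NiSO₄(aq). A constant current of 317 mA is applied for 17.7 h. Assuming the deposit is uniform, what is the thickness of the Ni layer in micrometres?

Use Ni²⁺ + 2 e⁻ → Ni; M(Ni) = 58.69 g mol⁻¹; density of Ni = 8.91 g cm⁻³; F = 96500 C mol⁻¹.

Q = I·t = 0.3170 × 63720 = 20200 C; n(e⁻) = 0.2093 mol.
n(Ni) = n(e⁻)/2 = 0.1047 mol, so m = 0.1047 × 58.69 = 6.142 g.
Volume = m/ρ = 6.142 / 8.91 = 0.6894 cm³.
Thickness = V/A = 0.6894 / 443 = 0.00156 cm = 15.6 μm.

15.6 μm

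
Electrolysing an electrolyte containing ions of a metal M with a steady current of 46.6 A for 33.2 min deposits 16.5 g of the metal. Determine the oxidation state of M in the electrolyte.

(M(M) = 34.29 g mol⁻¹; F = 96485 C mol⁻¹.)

+2

Q = I·t = 46.60 A × 1992.0 s = 92830 C, so n(e⁻) = 92830/96485 = 0.9621 mol.
n(M) deposited = 16.5 / 34.29 = 0.4812 mol.
Electrons per atom = n(e⁻)/n(M) = 0.9621 / 0.4812 = 2.00 ≈ 2, so the ion is M²⁺.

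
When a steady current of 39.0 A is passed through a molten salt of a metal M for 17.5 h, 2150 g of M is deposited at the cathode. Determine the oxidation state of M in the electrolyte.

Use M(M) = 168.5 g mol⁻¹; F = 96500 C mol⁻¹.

Q = I·t = 39.00 A × 63000 s = 2457000 C, so n(e⁻) = 2457000/96500 = 25.46 mol.
n(M) deposited = 2150 / 168.5 = 12.76 mol.
Electrons per atom = n(e⁻)/n(M) = 25.46 / 12.76 = 2.00 ≈ 2, so the ion is M²⁺.

+2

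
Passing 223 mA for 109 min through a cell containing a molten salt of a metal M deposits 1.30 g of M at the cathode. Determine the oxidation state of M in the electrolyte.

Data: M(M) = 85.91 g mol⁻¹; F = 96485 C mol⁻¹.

Q = I·t = 0.2230 A × 6540.0 s = 1458 C, so n(e⁻) = 1458/96485 = 0.01512 mol.
n(M) deposited = 1.30 / 85.91 = 0.01513 mol.
Electrons per atom = n(e⁻)/n(M) = 0.01512 / 0.01513 = 0.999 ≈ 1, so the ion is M⁺.

+1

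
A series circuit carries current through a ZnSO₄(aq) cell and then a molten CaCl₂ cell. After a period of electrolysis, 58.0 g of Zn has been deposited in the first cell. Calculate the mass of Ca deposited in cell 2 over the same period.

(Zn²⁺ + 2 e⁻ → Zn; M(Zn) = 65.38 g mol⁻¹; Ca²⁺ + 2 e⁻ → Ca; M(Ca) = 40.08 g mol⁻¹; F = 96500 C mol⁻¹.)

35.6 g

n(Zn) = 58.0 / 65.38 = 0.8871 mol.
Since Zn²⁺ + 2 e⁻ → Zn, n(e⁻) passed = 2 × 0.8871 = 1.774 mol.
Cells in series carry the same charge, so the same 1.774 mol of electrons passes through cell 2.
Ca²⁺ + 2 e⁻ → Ca, so n(Ca) = 1.774 / 2 = 0.8871 mol.
m(Ca) = 0.8871 × 40.08 = 35.6 g.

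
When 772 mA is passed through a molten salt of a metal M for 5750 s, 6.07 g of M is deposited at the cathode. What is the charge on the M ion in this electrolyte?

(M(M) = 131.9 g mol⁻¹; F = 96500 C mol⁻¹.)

Q = I·t = 0.7720 A × 5750.0 s = 4439 C, so n(e⁻) = 4439/96500 = 0.04600 mol.
n(M) deposited = 6.07 / 131.9 = 0.04602 mol.
Electrons per atom = n(e⁻)/n(M) = 0.04600 / 0.04602 = 1.00 ≈ 1, so the ion is M⁺.

+1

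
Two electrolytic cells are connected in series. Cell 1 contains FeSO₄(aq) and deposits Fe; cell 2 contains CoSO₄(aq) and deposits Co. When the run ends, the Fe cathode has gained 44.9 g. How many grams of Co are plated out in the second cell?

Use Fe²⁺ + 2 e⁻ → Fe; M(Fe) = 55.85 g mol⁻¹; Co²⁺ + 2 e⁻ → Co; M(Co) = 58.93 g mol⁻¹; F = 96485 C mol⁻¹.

47.4 g

n(Fe) = 44.9 / 55.85 = 0.8039 mol.
Since Fe²⁺ + 2 e⁻ → Fe, n(e⁻) passed = 2 × 0.8039 = 1.608 mol.
Cells in series carry the same charge, so the same 1.608 mol of electrons passes through cell 2.
Co²⁺ + 2 e⁻ → Co, so n(Co) = 1.608 / 2 = 0.8039 mol.
m(Co) = 0.8039 × 58.93 = 47.4 g.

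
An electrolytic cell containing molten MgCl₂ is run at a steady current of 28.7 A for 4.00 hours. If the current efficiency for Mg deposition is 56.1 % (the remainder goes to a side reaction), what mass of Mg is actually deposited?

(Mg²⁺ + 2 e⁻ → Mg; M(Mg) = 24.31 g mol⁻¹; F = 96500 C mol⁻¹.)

29.2 g

Q = I·t = 28.70 × 14400 = 413300 C.
n(e⁻) = 413300/96500 = 4.283 mol; theoretically n(Mg) = 4.283/2 = 2.141 mol, m_theo = 52.06 g.
At 56.1 % efficiency, m_actual = 0.561 × 52.06 = 29.2 g.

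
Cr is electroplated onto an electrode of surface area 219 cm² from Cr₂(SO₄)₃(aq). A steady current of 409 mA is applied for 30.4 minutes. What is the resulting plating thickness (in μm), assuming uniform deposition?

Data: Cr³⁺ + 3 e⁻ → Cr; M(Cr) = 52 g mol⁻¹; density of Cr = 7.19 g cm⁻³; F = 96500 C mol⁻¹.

Q = I·t = 0.4090 × 1824.0 = 746.0 C; n(e⁻) = 0.007731 mol.
n(Cr) = n(e⁻)/3 = 0.002577 mol, so m = 0.002577 × 52 = 0.1340 g.
Volume = m/ρ = 0.1340 / 7.19 = 0.01864 cm³.
Thickness = V/A = 0.01864 / 219 = 8.51 × 10⁻⁵ cm = 0.851 μm.

0.851 μm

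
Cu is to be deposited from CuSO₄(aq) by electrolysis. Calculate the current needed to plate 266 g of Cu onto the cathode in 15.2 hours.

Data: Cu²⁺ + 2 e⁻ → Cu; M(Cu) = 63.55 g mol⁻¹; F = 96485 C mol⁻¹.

14.8 A

n(Cu) = 266 / 63.55 = 4.186 mol.
n(e⁻) = 2 × 4.186 = 8.371 mol.
Q = n(e⁻)·F = 8.371 × 96485 = 807700 C.
I = Q/t = 807700 / 54720 s = 14.8 A.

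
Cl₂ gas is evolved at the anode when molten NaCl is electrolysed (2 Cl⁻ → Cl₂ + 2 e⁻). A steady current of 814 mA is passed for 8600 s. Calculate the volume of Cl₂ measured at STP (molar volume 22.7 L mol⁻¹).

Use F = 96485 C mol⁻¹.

Q = I·t = 0.8140 A × 8600.0 s = 7000 C.
n(e⁻) = Q/F = 7000 / 96485 = 0.07255 mol.
2 electrons are transferred per Cl₂ molecule, so n(Cl₂) = 0.07255 / 2 = 0.03628 mol.
V = n × V_m = 0.03628 × 22.7 = 0.823 L.

0.823 L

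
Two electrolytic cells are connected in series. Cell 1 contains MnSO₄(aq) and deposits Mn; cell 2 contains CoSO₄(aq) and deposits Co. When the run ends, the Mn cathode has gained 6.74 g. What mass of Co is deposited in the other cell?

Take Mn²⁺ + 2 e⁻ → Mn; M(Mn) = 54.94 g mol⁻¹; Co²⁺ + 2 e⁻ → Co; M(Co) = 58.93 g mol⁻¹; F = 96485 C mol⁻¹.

7.23 g

n(Mn) = 6.74 / 54.94 = 0.1227 mol.
Since Mn²⁺ + 2 e⁻ → Mn, n(e⁻) passed = 2 × 0.1227 = 0.2454 mol.
Cells in series carry the same charge, so the same 0.2454 mol of electrons passes through cell 2.
Co²⁺ + 2 e⁻ → Co, so n(Co) = 0.2454 / 2 = 0.1227 mol.
m(Co) = 0.1227 × 58.93 = 7.23 g.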